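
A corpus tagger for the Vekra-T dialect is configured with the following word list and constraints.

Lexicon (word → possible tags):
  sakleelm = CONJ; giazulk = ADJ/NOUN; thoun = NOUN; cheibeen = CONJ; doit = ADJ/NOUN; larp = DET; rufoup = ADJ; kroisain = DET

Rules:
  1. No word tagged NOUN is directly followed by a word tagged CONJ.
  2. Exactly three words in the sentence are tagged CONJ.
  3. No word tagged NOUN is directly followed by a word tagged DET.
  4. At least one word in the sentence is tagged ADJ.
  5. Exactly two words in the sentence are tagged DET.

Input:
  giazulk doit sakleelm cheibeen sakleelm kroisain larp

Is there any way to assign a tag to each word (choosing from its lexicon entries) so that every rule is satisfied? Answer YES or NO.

Candidates per position — 1:giazulk {ADJ,NOUN}; 2:doit {ADJ,NOUN}; 3:sakleelm {CONJ}; 4:cheibeen {CONJ}; 5:sakleelm {CONJ}; 6:kroisain {DET}; 7:larp {DET}.
One satisfying assignment: ADJ ADJ CONJ CONJ CONJ DET DET.
Verifying each rule — rule 1 satisfied; rule 2 satisfied; rule 3 satisfied; rule 4 satisfied; rule 5 satisfied.

YES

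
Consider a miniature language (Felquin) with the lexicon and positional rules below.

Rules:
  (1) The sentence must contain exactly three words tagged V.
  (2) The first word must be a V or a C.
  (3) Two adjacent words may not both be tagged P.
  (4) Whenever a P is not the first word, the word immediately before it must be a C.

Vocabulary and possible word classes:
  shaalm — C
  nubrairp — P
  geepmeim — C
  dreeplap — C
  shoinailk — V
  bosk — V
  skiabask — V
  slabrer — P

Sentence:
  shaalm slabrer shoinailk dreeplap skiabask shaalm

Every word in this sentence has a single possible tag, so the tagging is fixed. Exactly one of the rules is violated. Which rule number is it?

1

Fixed tagging: C P V C V C.
Checking each rule: R1 ✗, R2 ✓, R3 ✓, R4 ✓.
Only rule 1 fails.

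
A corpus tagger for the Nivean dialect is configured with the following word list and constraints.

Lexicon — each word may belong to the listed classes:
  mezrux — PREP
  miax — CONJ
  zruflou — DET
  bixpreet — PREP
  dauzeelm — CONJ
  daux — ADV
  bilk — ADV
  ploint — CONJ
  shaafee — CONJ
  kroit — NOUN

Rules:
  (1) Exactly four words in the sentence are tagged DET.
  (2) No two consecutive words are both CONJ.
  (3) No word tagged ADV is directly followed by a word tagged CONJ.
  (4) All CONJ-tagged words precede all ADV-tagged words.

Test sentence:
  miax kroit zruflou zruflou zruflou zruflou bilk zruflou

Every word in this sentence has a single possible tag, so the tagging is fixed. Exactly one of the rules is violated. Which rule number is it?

Fixed tagging: CONJ NOUN DET DET DET DET ADV DET.
Rule check: R1 ✗, R2 ✓, R3 ✓, R4 ✓.
Only rule 1 fails.

1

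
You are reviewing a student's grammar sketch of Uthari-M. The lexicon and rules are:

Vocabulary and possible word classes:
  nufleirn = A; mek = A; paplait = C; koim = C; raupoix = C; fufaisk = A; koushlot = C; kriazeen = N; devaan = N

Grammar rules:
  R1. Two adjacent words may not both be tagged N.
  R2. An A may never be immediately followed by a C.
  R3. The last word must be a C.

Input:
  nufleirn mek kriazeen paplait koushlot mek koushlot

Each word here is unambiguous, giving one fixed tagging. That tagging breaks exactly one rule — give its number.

Fixed tagging: A A N C C A C.
Applying the rules: R1 pass, R2 fail, R3 pass.
Only rule 2 fails.

2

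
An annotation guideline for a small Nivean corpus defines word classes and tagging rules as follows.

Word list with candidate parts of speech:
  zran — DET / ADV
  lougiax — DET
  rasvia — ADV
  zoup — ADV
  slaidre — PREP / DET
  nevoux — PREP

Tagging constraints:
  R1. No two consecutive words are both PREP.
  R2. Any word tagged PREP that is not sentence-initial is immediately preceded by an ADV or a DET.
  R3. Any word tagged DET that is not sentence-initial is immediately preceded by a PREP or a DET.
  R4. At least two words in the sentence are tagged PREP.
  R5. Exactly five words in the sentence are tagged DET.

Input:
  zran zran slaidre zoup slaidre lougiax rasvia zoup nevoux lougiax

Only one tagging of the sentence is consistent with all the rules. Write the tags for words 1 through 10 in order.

DET DET DET ADV PREP DET ADV ADV PREP DET

Candidates per position — 1:zran {DET,ADV}; 2:zran {DET,ADV}; 3:slaidre {PREP,DET}; 4:zoup {ADV}; 5:slaidre {PREP,DET}; 6:lougiax {DET}; 7:rasvia {ADV}; 8:zoup {ADV}; 9:nevoux {PREP}; 10:lougiax {DET}.
Position 5: tagging it DET would leave rule 3 unsatisfiable, so it must be PREP.
Position 1: tagging it ADV would leave rule 5 unsatisfiable, so it must be DET.
Position 2: tagging it ADV would leave rule 5 unsatisfiable, so it must be DET.
Position 3: tagging it PREP would leave rule 5 unsatisfiable, so it must be DET.
The only consistent sequence is: DET DET DET ADV PREP DET ADV ADV PREP DET.
Check: rule 1 holds; rule 2 holds; rule 3 holds; rule 4 holds; rule 5 holds.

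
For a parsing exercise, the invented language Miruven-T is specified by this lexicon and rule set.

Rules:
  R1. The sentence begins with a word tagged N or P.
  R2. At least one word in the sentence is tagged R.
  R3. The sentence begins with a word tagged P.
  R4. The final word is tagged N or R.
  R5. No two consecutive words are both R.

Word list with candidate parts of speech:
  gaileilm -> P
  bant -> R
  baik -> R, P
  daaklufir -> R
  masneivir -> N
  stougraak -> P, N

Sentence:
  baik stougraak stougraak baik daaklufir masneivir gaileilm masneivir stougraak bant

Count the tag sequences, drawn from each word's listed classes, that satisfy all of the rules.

Candidates per position — 1:baik {R,P}; 2:stougraak {P,N}; 3:stougraak {P,N}; 4:baik {R,P}; 5:daaklufir {R}; 6:masneivir {N}; 7:gaileilm {P}; 8:masneivir {N}; 9:stougraak {P,N}; 10:bant {R}.
There are 32 candidate sequences in total.
Checking each against the rules leaves 8 sequences.
Count = 8.

8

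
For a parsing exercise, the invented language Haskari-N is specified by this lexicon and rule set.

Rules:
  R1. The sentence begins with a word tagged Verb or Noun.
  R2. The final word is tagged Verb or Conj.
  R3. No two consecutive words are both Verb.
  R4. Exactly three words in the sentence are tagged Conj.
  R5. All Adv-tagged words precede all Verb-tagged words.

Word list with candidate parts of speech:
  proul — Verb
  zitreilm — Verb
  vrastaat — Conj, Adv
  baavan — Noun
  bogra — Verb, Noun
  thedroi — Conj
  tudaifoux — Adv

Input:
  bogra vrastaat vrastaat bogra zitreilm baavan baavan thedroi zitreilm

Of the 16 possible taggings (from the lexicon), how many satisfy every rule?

Candidates per position — 1:bogra {Verb,Noun}; 2:vrastaat {Conj,Adv}; 3:vrastaat {Conj,Adv}; 4:bogra {Verb,Noun}; 5:zitreilm {Verb}; 6:baavan {Noun}; 7:baavan {Noun}; 8:thedroi {Conj}; 9:zitreilm {Verb}.
There are 16 candidate sequences in total.
The sequences that satisfy every rule: Verb Conj Conj Noun Verb Noun Noun Conj Verb; Noun Conj Conj Noun Verb Noun Noun Conj Verb.
Count = 2.

2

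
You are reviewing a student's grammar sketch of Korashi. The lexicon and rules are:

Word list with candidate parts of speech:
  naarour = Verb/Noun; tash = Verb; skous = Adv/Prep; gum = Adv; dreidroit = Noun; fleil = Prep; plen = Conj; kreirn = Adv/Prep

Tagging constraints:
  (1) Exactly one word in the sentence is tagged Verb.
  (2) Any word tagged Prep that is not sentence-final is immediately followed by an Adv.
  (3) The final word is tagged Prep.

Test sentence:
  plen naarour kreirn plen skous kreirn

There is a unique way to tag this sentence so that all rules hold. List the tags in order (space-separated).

Candidates per position — 1:plen {Conj}; 2:naarour {Verb,Noun}; 3:kreirn {Adv,Prep}; 4:plen {Conj}; 5:skous {Adv,Prep}; 6:kreirn {Adv,Prep}.
Position 2: Noun is ruled out by rule 1; that leaves Verb.
Position 3: Prep is ruled out by rule 2; that leaves Adv.
Position 6: Adv is ruled out by rule 3; that leaves Prep.
Position 5: Prep is ruled out by rule 2; that leaves Adv.
The unique satisfying tagging is: Conj Verb Adv Conj Adv Prep.
Check: rule 1 holds; rule 2 holds; rule 3 holds.

Conj Verb Adv Conj Adv Prep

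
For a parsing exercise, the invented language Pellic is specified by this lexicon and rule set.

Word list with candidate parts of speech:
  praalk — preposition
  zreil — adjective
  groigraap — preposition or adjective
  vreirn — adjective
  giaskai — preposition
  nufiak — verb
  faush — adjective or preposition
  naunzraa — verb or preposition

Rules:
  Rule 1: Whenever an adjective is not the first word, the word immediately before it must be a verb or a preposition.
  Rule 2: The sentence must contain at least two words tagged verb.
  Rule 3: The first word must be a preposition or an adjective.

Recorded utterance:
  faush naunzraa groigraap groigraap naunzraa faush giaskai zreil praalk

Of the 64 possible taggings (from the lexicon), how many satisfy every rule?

Candidates per position — 1:faush {adjective,preposition}; 2:naunzraa {verb,preposition}; 3:groigraap {preposition,adjective}; 4:groigraap {preposition,adjective}; 5:naunzraa {verb,preposition}; 6:faush {adjective,preposition}; 7:giaskai {preposition}; 8:zreil {adjective}; 9:praalk {preposition}.
There are 64 candidate sequences in total.
Checking each against the rules leaves 12 sequences.
Count = 12.

12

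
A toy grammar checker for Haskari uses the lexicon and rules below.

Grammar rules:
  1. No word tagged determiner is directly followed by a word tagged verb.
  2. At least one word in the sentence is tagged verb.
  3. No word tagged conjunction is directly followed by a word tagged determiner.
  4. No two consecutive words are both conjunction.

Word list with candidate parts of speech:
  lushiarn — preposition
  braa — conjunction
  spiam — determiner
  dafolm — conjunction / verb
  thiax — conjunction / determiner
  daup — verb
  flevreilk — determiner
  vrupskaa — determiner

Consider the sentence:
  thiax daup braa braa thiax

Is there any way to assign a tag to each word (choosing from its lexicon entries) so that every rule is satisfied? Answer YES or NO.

Candidates per position — 1:thiax {conjunction,determiner}; 2:daup {verb}; 3:braa {conjunction}; 4:braa {conjunction}; 5:thiax {conjunction,determiner}.
Rule 4 cannot be satisfied by any choice of tags from the lexicon.
So there is no consistent tagging.

NO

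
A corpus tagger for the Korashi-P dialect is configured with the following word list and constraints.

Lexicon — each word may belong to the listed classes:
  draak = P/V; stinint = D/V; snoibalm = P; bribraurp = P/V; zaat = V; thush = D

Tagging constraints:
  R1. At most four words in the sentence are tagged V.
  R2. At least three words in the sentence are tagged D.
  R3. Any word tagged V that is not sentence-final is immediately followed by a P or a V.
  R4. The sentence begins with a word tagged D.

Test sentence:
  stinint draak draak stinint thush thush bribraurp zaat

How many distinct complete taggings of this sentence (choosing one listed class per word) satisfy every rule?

Candidates per position — 1:stinint {D,V}; 2:draak {P,V}; 3:draak {P,V}; 4:stinint {D,V}; 5:thush {D}; 6:thush {D}; 7:bribraurp {P,V}; 8:zaat {V}.
There are 32 candidate sequences in total.
The sequences that satisfy every rule: D P P D D D P V; D P P D D D V V; D V P D D D P V; D V P D D D V V.
Count = 4.

4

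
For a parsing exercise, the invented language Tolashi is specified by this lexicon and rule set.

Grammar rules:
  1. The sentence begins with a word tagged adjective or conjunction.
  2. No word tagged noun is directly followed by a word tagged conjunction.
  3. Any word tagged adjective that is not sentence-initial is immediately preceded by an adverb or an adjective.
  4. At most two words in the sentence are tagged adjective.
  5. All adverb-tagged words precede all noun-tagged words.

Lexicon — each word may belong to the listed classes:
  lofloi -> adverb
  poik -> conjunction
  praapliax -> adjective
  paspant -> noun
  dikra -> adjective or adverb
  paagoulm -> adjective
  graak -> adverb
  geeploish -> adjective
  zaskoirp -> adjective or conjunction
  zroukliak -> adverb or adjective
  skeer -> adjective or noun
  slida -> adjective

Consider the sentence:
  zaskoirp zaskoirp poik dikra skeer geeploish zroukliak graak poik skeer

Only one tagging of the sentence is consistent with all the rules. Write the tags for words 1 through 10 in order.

Candidates per position — 1:zaskoirp {adjective,conjunction}; 2:zaskoirp {adjective,conjunction}; 3:poik {conjunction}; 4:dikra {adjective,adverb}; 5:skeer {adjective,noun}; 6:geeploish {adjective}; 7:zroukliak {adverb,adjective}; 8:graak {adverb}; 9:poik {conjunction}; 10:skeer {adjective,noun}.
Word 4 cannot be adjective — rule 3 would then fail for every completion. It is adverb.
Word 5 cannot be noun — rule 3 would then fail for every completion. It is adjective.
Word 7 cannot be adjective — rule 4 would then fail for every completion. It is adverb.
Word 10 cannot be adjective — rule 3 would then fail for every completion. It is noun.
Word 1 cannot be adjective — rule 4 would then fail for every completion. It is conjunction.
Word 2 cannot be adjective — rule 3 would then fail for every completion. It is conjunction.
The only consistent sequence is: conjunction conjunction conjunction adverb adjective adjective adverb adverb conjunction noun.
Verifying each rule — rule 1 ok; rule 2 ok; rule 3 ok; rule 4 ok; rule 5 ok.

conjunction conjunction conjunction adverb adjective adjective adverb adverb conjunction noun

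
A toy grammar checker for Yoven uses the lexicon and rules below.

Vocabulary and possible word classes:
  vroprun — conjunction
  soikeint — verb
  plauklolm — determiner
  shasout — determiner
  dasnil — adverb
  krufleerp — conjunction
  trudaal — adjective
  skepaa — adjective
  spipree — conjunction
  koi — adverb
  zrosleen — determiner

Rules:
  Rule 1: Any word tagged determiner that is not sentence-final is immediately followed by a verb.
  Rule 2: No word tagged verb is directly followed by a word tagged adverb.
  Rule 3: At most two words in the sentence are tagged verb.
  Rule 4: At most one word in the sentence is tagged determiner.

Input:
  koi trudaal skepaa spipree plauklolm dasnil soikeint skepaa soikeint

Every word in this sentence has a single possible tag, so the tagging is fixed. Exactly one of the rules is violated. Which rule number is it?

Fixed tagging: adverb adjective adjective conjunction determiner adverb verb adjective verb.
Checking each rule: R1 fails, R2 ok, R3 ok, R4 ok.
Only rule 1 fails.

1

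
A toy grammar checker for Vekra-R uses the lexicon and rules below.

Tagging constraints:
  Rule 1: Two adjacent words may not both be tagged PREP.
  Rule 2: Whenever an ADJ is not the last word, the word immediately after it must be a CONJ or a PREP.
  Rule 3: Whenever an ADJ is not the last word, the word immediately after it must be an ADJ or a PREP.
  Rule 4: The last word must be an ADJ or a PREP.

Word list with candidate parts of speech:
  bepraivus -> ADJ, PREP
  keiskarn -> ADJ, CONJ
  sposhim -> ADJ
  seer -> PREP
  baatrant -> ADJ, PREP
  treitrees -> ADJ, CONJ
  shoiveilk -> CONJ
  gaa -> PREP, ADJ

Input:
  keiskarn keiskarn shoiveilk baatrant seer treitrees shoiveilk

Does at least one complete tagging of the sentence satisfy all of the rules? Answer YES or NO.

Candidates per position — 1:keiskarn {ADJ,CONJ}; 2:keiskarn {ADJ,CONJ}; 3:shoiveilk {CONJ}; 4:baatrant {ADJ,PREP}; 5:seer {PREP}; 6:treitrees {ADJ,CONJ}; 7:shoiveilk {CONJ}.
Rule 4 cannot be satisfied by any choice of tags from the lexicon.
So there is no consistent tagging.

NO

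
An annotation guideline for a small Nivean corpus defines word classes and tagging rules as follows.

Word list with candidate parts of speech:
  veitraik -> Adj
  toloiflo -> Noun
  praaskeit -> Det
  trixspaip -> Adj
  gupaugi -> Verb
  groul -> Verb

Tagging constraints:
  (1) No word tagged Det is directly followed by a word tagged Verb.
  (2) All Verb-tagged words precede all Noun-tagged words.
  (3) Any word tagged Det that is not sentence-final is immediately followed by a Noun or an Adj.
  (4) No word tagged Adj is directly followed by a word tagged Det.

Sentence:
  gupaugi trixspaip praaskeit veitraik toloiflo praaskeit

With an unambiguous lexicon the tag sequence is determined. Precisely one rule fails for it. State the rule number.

Fixed tagging: Verb Adj Det Adj Noun Det.
Rule check: R1 ok, R2 ok, R3 ok, R4 fails.
Only rule 4 fails.

4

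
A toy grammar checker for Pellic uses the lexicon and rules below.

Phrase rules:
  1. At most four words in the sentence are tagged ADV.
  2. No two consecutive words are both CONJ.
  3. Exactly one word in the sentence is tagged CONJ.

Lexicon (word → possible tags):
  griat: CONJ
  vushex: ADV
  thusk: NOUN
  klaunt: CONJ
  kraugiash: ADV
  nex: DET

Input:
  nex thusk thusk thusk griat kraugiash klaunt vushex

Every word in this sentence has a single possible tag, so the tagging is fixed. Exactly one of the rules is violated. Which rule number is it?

3

Fixed tagging: DET NOUN NOUN NOUN CONJ ADV CONJ ADV.
Applying the rules: R1 holds, R2 holds, R3 violated.
Only rule 3 fails.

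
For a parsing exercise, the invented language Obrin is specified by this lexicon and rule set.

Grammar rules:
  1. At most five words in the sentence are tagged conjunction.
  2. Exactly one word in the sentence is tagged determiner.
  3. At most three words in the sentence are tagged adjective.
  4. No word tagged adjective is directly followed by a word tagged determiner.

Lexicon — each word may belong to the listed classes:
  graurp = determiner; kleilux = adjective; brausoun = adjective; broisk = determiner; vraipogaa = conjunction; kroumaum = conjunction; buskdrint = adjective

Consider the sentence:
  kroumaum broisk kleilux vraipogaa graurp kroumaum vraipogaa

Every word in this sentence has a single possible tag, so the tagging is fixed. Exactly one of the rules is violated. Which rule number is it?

2

Fixed tagging: conjunction determiner adjective conjunction determiner conjunction conjunction.
Checking each rule: R1 holds, R2 violated, R3 holds, R4 holds.
Only rule 2 fails.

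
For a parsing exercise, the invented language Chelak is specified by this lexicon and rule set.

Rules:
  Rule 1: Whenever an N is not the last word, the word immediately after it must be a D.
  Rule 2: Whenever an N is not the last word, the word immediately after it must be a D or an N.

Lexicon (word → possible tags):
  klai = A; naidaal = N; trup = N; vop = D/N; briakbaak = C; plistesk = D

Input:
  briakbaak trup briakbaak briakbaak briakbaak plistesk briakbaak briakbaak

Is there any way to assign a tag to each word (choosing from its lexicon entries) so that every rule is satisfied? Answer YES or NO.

Candidates per position — 1:briakbaak {C}; 2:trup {N}; 3:briakbaak {C}; 4:briakbaak {C}; 5:briakbaak {C}; 6:plistesk {D}; 7:briakbaak {C}; 8:briakbaak {C}.
Rule 1 cannot be satisfied by any choice of tags from the lexicon.
So there is no consistent tagging.

NO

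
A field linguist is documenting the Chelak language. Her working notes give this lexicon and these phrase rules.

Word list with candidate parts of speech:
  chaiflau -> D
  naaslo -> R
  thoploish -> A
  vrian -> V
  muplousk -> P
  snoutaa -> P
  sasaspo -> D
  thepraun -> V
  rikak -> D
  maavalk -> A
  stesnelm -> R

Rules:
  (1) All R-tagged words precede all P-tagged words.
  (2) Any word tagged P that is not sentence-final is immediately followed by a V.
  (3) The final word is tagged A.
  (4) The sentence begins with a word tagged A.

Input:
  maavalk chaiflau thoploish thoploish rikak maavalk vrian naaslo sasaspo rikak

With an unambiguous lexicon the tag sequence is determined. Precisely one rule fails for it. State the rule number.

Fixed tagging: A D A A D A V R D D.
Applying the rules: R1 pass, R2 pass, R3 fail, R4 pass.
Only rule 3 fails.

3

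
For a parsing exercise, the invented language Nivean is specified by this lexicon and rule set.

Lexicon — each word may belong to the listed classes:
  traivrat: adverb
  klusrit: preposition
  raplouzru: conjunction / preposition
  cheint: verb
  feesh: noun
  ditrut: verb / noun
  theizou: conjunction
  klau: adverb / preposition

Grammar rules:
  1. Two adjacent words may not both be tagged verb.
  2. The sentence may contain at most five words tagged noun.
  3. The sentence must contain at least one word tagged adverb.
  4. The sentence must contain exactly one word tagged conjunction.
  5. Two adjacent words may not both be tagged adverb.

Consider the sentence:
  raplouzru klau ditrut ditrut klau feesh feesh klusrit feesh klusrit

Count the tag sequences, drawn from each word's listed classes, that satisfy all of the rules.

Candidates per position — 1:raplouzru {conjunction,preposition}; 2:klau {adverb,preposition}; 3:ditrut {verb,noun}; 4:ditrut {verb,noun}; 5:klau {adverb,preposition}; 6:feesh {noun}; 7:feesh {noun}; 8:klusrit {preposition}; 9:feesh {noun}; 10:klusrit {preposition}.
There are 32 candidate sequences in total.
Checking each against the rules leaves 9 sequences.
Count = 9.

9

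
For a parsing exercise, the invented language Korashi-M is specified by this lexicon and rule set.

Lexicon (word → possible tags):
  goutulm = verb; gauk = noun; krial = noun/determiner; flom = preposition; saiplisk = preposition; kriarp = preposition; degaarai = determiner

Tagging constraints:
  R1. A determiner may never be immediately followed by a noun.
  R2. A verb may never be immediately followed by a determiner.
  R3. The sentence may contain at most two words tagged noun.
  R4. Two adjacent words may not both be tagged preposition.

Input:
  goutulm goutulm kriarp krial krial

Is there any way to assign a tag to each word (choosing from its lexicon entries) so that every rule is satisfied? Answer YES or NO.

Candidates per position — 1:goutulm {verb}; 2:goutulm {verb}; 3:kriarp {preposition}; 4:krial {noun,determiner}; 5:krial {noun,determiner}.
One satisfying assignment: verb verb preposition noun noun.
Check: rule 1 holds; rule 2 holds; rule 3 holds; rule 4 holds.

YES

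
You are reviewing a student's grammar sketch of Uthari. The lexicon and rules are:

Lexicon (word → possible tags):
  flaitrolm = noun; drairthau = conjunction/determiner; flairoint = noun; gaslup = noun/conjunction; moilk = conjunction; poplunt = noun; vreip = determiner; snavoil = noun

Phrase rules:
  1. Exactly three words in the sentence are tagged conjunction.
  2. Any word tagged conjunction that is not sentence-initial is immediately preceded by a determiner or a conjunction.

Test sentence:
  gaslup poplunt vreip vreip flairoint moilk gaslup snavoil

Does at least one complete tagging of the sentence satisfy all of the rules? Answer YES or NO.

NO

Candidates per position — 1:gaslup {noun,conjunction}; 2:poplunt {noun}; 3:vreip {determiner}; 4:vreip {determiner}; 5:flairoint {noun}; 6:moilk {conjunction}; 7:gaslup {noun,conjunction}; 8:snavoil {noun}.
Rule 2 cannot be satisfied by any choice of tags from the lexicon.
So there is no consistent tagging.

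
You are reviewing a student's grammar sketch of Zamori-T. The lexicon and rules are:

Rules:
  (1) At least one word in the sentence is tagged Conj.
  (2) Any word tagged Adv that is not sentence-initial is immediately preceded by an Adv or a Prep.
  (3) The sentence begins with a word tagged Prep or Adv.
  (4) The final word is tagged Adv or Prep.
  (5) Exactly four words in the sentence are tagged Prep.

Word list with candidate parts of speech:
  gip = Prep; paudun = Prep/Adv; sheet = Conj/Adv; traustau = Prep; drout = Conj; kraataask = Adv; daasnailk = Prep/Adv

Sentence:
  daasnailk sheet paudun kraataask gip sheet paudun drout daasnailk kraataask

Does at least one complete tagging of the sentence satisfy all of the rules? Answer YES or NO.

Candidates per position — 1:daasnailk {Prep,Adv}; 2:sheet {Conj,Adv}; 3:paudun {Prep,Adv}; 4:kraataask {Adv}; 5:gip {Prep}; 6:sheet {Conj,Adv}; 7:paudun {Prep,Adv}; 8:drout {Conj}; 9:daasnailk {Prep,Adv}; 10:kraataask {Adv}.
One satisfying assignment: Adv Adv Prep Adv Prep Adv Prep Conj Prep Adv.
Check: rule 1 ✓; rule 2 ✓; rule 3 ✓; rule 4 ✓; rule 5 ✓.

YES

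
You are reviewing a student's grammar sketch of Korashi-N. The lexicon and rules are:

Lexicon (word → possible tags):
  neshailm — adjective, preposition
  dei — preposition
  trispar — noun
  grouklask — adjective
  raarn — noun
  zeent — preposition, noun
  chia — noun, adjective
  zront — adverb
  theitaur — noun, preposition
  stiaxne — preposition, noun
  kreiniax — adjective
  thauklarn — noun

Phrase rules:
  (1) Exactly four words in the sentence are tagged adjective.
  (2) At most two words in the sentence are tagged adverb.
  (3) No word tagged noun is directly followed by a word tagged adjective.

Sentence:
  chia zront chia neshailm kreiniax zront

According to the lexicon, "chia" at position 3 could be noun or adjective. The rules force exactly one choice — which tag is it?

Candidates per position — 1:chia {noun,adjective}; 2:zront {adverb}; 3:chia {noun,adjective}; 4:neshailm {adjective,preposition}; 5:kreiniax {adjective}; 6:zront {adverb}.
Position 1: tagging it noun would leave rule 1 unsatisfiable, so it must be adjective.
Position 3: tagging it noun would leave rule 1 unsatisfiable, so it must be adjective.
Position 4: tagging it preposition would leave rule 1 unsatisfiable, so it must be adjective.
The unique satisfying tagging is: adjective adverb adjective adjective adjective adverb.
Check: rule 1 holds; rule 2 holds; rule 3 holds.

adjective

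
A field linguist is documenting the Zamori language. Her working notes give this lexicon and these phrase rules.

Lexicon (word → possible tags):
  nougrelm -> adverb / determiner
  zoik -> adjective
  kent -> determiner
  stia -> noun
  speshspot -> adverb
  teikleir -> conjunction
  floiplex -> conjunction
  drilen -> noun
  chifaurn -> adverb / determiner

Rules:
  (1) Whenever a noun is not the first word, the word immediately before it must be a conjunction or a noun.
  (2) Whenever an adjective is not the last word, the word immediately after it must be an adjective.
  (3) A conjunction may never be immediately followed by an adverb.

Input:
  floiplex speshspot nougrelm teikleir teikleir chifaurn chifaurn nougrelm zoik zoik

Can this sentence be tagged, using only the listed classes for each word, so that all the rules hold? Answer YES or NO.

NO

Candidates per position — 1:floiplex {conjunction}; 2:speshspot {adverb}; 3:nougrelm {adverb,determiner}; 4:teikleir {conjunction}; 5:teikleir {conjunction}; 6:chifaurn {adverb,determiner}; 7:chifaurn {adverb,determiner}; 8:nougrelm {adverb,determiner}; 9:zoik {adjective}; 10:zoik {adjective}.
Rule 3 cannot be satisfied by any choice of tags from the lexicon.
So there is no consistent tagging.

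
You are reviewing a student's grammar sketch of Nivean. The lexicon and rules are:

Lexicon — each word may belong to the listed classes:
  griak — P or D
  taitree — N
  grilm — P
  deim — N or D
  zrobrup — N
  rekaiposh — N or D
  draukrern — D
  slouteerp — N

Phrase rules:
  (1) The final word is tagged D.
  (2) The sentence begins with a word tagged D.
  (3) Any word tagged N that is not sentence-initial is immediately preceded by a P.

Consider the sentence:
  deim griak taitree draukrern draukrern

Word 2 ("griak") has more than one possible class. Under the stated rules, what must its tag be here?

P

Candidates per position — 1:deim {N,D}; 2:griak {P,D}; 3:taitree {N}; 4:draukrern {D}; 5:draukrern {D}.
Position 1: tagging it N would leave rule 2 unsatisfiable, so it must be D.
Position 2: tagging it D would leave rule 3 unsatisfiable, so it must be P.
So the tagging must be: D P N D D.
Check: rule 1 ok; rule 2 ok; rule 3 ok.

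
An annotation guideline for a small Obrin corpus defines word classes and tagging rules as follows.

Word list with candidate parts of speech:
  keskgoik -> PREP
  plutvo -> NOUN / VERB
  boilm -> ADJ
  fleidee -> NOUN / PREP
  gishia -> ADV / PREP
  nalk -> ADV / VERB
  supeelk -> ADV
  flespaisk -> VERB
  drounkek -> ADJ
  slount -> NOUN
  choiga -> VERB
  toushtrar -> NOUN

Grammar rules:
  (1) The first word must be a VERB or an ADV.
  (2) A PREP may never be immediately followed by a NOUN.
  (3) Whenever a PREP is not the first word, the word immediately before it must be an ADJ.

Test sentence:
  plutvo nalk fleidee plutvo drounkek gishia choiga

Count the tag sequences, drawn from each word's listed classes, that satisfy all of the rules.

8

Candidates per position — 1:plutvo {NOUN,VERB}; 2:nalk {ADV,VERB}; 3:fleidee {NOUN,PREP}; 4:plutvo {NOUN,VERB}; 5:drounkek {ADJ}; 6:gishia {ADV,PREP}; 7:choiga {VERB}.
There are 32 candidate sequences in total.
Checking each against the rules leaves 8 sequences.
Count = 8.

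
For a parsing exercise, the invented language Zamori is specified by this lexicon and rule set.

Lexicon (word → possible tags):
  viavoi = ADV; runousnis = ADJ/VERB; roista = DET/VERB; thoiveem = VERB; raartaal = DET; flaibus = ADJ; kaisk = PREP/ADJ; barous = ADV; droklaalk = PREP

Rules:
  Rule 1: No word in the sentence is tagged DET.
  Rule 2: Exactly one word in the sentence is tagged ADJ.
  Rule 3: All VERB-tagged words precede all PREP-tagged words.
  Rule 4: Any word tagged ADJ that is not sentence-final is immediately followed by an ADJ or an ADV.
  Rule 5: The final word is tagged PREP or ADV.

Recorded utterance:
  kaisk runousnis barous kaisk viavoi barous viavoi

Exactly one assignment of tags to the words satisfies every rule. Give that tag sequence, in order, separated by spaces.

Candidates per position — 1:kaisk {PREP,ADJ}; 2:runousnis {ADJ,VERB}; 3:barous {ADV}; 4:kaisk {PREP,ADJ}; 5:viavoi {ADV}; 6:barous {ADV}; 7:viavoi {ADV}.
The remaining ambiguous positions (1, 2, 4) are resolved jointly — only one combination satisfies every rule.
That leaves exactly one tagging: PREP ADJ ADV PREP ADV ADV ADV.
Checking: rule 1 satisfied; rule 2 satisfied; rule 3 satisfied; rule 4 satisfied; rule 5 satisfied.

PREP ADJ ADV PREP ADV ADV ADV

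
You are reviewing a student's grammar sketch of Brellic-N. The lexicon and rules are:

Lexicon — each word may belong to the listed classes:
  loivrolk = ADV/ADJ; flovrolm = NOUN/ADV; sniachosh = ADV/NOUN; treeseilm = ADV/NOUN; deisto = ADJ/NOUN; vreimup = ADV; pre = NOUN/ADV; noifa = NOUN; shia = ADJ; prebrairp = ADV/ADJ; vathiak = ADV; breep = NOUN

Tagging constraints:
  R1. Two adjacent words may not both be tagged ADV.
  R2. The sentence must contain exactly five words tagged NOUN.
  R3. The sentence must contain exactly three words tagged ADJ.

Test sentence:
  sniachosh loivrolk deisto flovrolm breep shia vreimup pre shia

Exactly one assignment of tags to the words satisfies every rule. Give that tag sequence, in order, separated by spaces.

Candidates per position — 1:sniachosh {ADV,NOUN}; 2:loivrolk {ADV,ADJ}; 3:deisto {ADJ,NOUN}; 4:flovrolm {NOUN,ADV}; 5:breep {NOUN}; 6:shia {ADJ}; 7:vreimup {ADV}; 8:pre {NOUN,ADV}; 9:shia {ADJ}.
Position 1: tagging it ADV would leave rule 2 unsatisfiable, so it must be NOUN.
Position 3: tagging it ADJ would leave rule 2 unsatisfiable, so it must be NOUN.
Position 4: tagging it ADV would leave rule 2 unsatisfiable, so it must be NOUN.
Position 8: tagging it ADV would leave rule 1 unsatisfiable, so it must be NOUN.
Position 2: tagging it ADV would leave rule 3 unsatisfiable, so it must be ADJ.
The only consistent sequence is: NOUN ADJ NOUN NOUN NOUN ADJ ADV NOUN ADJ.
Rule-by-rule: rule 1 satisfied; rule 2 satisfied; rule 3 satisfied.

NOUN ADJ NOUN NOUN NOUN ADJ ADV NOUN ADJ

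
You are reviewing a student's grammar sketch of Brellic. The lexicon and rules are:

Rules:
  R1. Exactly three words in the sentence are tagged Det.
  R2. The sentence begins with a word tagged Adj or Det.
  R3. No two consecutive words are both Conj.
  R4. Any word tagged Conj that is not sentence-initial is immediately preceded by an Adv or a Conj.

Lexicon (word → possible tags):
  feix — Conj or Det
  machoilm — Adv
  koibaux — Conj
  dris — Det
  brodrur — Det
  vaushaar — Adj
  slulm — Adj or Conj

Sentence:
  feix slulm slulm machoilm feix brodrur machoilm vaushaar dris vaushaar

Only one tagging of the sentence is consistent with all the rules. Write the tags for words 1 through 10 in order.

Candidates per position — 1:feix {Conj,Det}; 2:slulm {Adj,Conj}; 3:slulm {Adj,Conj}; 4:machoilm {Adv}; 5:feix {Conj,Det}; 6:brodrur {Det}; 7:machoilm {Adv}; 8:vaushaar {Adj}; 9:dris {Det}; 10:vaushaar {Adj}.
Position 1: tagging it Conj would leave rule 2 unsatisfiable, so it must be Det.
Position 2: tagging it Conj would leave rule 4 unsatisfiable, so it must be Adj.
Position 3: tagging it Conj would leave rule 4 unsatisfiable, so it must be Adj.
Position 5: tagging it Det would leave rule 1 unsatisfiable, so it must be Conj.
That leaves exactly one tagging: Det Adj Adj Adv Conj Det Adv Adj Det Adj.
Verifying each rule — rule 1 satisfied; rule 2 satisfied; rule 3 satisfied; rule 4 satisfied.

Det Adj Adj Adv Conj Det Adv Adj Det Adj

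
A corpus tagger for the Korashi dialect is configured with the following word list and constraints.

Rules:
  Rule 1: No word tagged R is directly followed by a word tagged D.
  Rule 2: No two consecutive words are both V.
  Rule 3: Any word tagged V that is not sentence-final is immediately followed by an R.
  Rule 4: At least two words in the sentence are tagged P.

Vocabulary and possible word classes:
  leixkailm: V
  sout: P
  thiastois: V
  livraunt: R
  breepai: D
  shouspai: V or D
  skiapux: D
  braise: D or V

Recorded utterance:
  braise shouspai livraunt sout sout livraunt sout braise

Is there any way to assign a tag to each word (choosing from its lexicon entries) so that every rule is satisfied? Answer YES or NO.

YES

Candidates per position — 1:braise {D,V}; 2:shouspai {V,D}; 3:livraunt {R}; 4:sout {P}; 5:sout {P}; 6:livraunt {R}; 7:sout {P}; 8:braise {D,V}.
One satisfying assignment: D V R P P R P V.
Verifying each rule — rule 1 holds; rule 2 holds; rule 3 holds; rule 4 holds.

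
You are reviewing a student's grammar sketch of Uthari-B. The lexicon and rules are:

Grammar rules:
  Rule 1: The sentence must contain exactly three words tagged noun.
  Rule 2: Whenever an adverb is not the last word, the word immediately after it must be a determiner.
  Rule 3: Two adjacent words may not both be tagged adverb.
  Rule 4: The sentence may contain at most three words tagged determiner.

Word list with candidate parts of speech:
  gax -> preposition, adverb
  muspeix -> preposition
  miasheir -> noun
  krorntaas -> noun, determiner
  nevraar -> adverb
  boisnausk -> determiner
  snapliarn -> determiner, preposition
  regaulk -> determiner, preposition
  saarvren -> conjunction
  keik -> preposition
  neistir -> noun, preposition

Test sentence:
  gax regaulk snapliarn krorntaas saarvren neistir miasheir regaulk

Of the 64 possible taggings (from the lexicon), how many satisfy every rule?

12

Candidates per position — 1:gax {preposition,adverb}; 2:regaulk {determiner,preposition}; 3:snapliarn {determiner,preposition}; 4:krorntaas {noun,determiner}; 5:saarvren {conjunction}; 6:neistir {noun,preposition}; 7:miasheir {noun}; 8:regaulk {determiner,preposition}.
There are 64 candidate sequences in total.
Checking each against the rules leaves 12 sequences.
Count = 12.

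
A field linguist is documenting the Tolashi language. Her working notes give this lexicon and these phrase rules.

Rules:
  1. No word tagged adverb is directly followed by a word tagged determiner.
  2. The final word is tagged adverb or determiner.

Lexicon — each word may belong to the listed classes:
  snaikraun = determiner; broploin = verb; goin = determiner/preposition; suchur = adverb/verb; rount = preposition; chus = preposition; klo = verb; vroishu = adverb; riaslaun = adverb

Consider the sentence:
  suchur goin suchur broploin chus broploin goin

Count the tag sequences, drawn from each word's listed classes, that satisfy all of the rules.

Candidates per position — 1:suchur {adverb,verb}; 2:goin {determiner,preposition}; 3:suchur {adverb,verb}; 4:broploin {verb}; 5:chus {preposition}; 6:broploin {verb}; 7:goin {determiner,preposition}.
There are 16 candidate sequences in total.
Checking each against the rules leaves 6 sequences.
Count = 6.

6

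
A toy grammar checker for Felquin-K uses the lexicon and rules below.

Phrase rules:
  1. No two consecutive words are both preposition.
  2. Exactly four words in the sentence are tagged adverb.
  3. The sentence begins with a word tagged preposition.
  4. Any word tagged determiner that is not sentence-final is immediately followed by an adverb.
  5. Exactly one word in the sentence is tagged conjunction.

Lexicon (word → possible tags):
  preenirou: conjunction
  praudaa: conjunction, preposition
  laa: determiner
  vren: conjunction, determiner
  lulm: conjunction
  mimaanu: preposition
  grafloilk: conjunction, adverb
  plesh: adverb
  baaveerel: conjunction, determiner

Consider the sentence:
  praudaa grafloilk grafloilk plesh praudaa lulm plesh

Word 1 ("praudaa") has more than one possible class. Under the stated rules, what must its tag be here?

preposition

Candidates per position — 1:praudaa {conjunction,preposition}; 2:grafloilk {conjunction,adverb}; 3:grafloilk {conjunction,adverb}; 4:plesh {adverb}; 5:praudaa {conjunction,preposition}; 6:lulm {conjunction}; 7:plesh {adverb}.
Position 1: conjunction is ruled out by rule 3; that leaves preposition.
Position 2: conjunction is ruled out by rule 2; that leaves adverb.
Position 3: conjunction is ruled out by rule 2; that leaves adverb.
Position 5: conjunction is ruled out by rule 5; that leaves preposition.
The only consistent sequence is: preposition adverb adverb adverb preposition conjunction adverb.
Checking: rule 1 ✓; rule 2 ✓; rule 3 ✓; rule 4 ✓; rule 5 ✓.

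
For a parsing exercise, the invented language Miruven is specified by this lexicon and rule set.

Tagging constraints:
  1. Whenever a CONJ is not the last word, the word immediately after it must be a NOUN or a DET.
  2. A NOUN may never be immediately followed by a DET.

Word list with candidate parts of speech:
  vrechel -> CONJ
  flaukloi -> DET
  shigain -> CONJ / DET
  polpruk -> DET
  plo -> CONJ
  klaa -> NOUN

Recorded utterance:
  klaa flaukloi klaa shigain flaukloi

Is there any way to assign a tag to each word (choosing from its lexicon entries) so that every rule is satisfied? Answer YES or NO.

Candidates per position — 1:klaa {NOUN}; 2:flaukloi {DET}; 3:klaa {NOUN}; 4:shigain {CONJ,DET}; 5:flaukloi {DET}.
Rule 2 cannot be satisfied by any choice of tags from the lexicon.
So there is no consistent tagging.

NO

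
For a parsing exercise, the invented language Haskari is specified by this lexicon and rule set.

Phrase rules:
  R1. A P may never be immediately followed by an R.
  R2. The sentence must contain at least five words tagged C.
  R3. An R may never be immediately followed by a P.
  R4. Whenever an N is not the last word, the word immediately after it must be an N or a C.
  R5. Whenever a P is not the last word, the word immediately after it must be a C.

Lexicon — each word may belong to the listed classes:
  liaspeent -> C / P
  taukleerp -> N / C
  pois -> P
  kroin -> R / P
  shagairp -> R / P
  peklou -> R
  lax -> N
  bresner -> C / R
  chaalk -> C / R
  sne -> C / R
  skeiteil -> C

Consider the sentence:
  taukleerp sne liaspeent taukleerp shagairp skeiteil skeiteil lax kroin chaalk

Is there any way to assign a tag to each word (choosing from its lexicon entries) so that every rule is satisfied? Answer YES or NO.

NO

Candidates per position — 1:taukleerp {N,C}; 2:sne {C,R}; 3:liaspeent {C,P}; 4:taukleerp {N,C}; 5:shagairp {R,P}; 6:skeiteil {C}; 7:skeiteil {C}; 8:lax {N}; 9:kroin {R,P}; 10:chaalk {C,R}.
Rule 4 cannot be satisfied by any choice of tags from the lexicon.
So there is no consistent tagging.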